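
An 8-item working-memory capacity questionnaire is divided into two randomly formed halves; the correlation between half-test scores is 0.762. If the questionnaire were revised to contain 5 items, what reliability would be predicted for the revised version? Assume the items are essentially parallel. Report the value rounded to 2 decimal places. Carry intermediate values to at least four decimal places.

First correct the split-half correlation to full-test reliability: r_full = 2 × 0.762 / (1 + 0.762) ≈ 0.8649
Length factor from 8 to 5 items: n = 5/8 = 0.6250
r_new = n·r_full / (1 + (n − 1)·r_full) = 0.5406 / 0.6757 ≈ 0.8001

0.80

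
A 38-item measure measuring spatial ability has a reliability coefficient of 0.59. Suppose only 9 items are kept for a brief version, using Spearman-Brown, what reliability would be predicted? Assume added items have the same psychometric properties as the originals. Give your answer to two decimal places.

Length ratio n = 9/38 = 0.2368
Spearman-Brown: r_new = n·r / (1 + (n − 1)·r)
r_new = (0.2368 × 0.59) / (1 + (0.2368 − 1) × 0.59)
     = 0.1397 / 0.5497 = 0.2541

0.25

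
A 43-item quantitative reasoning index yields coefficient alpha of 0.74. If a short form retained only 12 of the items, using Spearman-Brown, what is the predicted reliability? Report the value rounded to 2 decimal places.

0.44

The new length is 12/43 = 0.2791 times the old.
By Spearman-Brown, r_new = n r / (1 + (n − 1) r).
r_new = (0.2791 × 0.74) / (1 + (0.2791 − 1) × 0.74)
     = 0.2065 / 0.4665 = 0.4427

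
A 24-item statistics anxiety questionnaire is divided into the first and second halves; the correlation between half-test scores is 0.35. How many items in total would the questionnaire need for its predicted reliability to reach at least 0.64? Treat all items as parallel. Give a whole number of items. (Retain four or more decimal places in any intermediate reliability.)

Corrected full-test reliability: r_full = 2 × 0.35 / (1 + 0.35) ≈ 0.5185
n = r_tgt(1 − r_full) / [r_full(1 − r_tgt)] = 0.64 × 0.4815 / (0.5185 × 0.36) ≈ 1.6509
Items = 1.6509 × 24 ≈ 39.62 → 40

40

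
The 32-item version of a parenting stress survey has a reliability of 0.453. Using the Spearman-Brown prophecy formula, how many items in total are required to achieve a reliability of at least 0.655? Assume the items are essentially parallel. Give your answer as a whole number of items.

Rearranging the Spearman-Brown formula for n,
n = r_target (1 − r_old) / [ r_old (1 − r_target) ]
n = 0.655(1 − 0.453) / [0.453(1 − 0.655)]
  = 0.358285 / 0.156285 = 2.2925
2.2925 × 32 = 73.36 → 74 items

74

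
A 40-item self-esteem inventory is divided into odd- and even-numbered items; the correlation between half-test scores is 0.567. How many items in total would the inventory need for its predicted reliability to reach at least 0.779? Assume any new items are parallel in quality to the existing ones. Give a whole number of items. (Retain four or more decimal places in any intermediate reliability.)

r_full = 2(0.567)/(1 + 0.567) = 0.7237
n = r_tgt(1 − r_full) / [r_full(1 − r_tgt)] = 0.779 × 0.2763 / (0.7237 × 0.221) ≈ 1.3458
Items = 1.3458 × 40 ≈ 53.83 → 54

54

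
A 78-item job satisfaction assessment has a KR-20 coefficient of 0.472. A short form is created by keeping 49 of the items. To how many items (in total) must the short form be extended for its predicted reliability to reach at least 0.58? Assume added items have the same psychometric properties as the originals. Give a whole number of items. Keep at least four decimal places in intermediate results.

121

Short-form reliability: n = 49/78 = 0.6282; r_49 = n·r/(1+(n−1)r) ≈ 0.3596
Length factor from the short form to reach 0.58: n' = 0.58(1 − 0.3596) / [0.3596(1 − 0.58)] ≈ 2.4593
Items = 2.4593 × 49 ≈ 120.51 → 121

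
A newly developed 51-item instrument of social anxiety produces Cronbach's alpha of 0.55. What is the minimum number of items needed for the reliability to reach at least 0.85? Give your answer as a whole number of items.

n = [0.85 × 0.45] / [0.55 × 0.15]
  = 0.3825 / 0.0825 = 4.6364
4.6364 × 51 = 236.46 → 237 items

237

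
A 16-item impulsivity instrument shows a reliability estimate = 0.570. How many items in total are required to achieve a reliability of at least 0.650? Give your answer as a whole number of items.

Spearman-Brown solved for the length factor n:
n = r*(1 − r) / [ r (1 − r*) ]
n = [0.650 × 0.430] / [0.570 × 0.350]
n = 0.279500 / 0.199500 ≈ 1.4010
So the test needs 1.4010 × 16 ≈ 22.42 items; rounding up, 23.

23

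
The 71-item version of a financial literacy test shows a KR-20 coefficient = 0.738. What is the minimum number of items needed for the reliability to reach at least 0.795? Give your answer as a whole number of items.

98

n = 0.795 × (1 − 0.738) / [ 0.738 × (1 − 0.795) ]
n = 0.208290 / 0.151290 ≈ 1.3768
Items needed = n × 71 = 1.3768 × 71 ≈ 97.75 → round up to 98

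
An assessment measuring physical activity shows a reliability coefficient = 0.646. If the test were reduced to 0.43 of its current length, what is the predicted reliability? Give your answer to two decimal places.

r_new = (0.43 × 0.646) / (1 + (0.43 − 1) × 0.646)
     = 0.2778 / 0.6318 = 0.4397

0.44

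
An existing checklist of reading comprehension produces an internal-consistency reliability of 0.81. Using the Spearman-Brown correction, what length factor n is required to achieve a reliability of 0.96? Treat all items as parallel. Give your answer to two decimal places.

Spearman-Brown solved for the length factor n:
n = r*(1 − r) / [ r (1 − r*) ]
n = [0.96 × 0.19] / [0.81 × 0.04]
  = 0.1824 / 0.0324 = 5.6296

5.63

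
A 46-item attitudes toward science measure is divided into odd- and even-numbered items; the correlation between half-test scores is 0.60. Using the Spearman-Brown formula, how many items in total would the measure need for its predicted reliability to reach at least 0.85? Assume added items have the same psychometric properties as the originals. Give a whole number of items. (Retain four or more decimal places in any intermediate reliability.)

87

Corrected full-test reliability: r_full = 2 × 0.60 / (1 + 0.60) ≈ 0.7500
n = r_tgt(1 − r_full) / [r_full(1 − r_tgt)] = 0.85 × 0.2500 / (0.7500 × 0.15) ≈ 1.8889
Items = 1.8889 × 46 ≈ 86.89 → 87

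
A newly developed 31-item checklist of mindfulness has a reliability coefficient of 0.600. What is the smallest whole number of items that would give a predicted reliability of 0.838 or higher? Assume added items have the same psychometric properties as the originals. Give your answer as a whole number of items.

107

Invert Spearman-Brown to solve for n:
n = r_target (1 − r_old) / [ r_old (1 − r_target) ]
n = 0.838 × (1 − 0.600) / [ 0.600 × (1 − 0.838) ]
  = 0.335200 / 0.097200 = 3.4486
3.4486 × 31 = 106.91 → 107 items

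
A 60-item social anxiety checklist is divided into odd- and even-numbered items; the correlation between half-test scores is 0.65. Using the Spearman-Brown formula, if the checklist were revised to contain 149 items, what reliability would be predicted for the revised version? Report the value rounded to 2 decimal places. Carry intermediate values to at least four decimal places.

0.90

Full-test reliability from the split-half r: r_full = 2(0.65)/(1 + 0.65) = 0.7879
Length factor from 60 to 149 items: n = 149/60 = 2.4833
r_new = n·r_full / (1 + (n − 1)·r_full) = 1.9566 / 2.1687 ≈ 0.9022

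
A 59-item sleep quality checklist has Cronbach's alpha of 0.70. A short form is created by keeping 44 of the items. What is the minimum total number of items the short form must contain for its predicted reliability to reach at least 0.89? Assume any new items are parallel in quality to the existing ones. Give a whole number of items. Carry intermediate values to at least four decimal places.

205

Short-form reliability: n = 44/59 = 0.7458; r_44 = n·r/(1+(n−1)r) ≈ 0.6351
Length factor from the short form to reach 0.89: n' = 0.89(1 − 0.6351) / [0.6351(1 − 0.89)] ≈ 4.6487
Total items = 4.6487 × 44 = 204.54, rounded up to 205.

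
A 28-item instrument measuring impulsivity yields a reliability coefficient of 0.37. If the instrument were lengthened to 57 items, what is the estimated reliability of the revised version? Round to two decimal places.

Length ratio n = 57/28 = 2.0357
Apply the Spearman-Brown prophecy formula, r' = nr / [1 + (n − 1)r]:
r_new = 2.0357·0.37 / [1 + (2.0357 − 1)·0.37]
     = 0.7532 / 1.3832 = 0.5445

0.54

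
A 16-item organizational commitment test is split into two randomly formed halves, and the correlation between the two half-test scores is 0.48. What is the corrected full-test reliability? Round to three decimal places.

0.649

The full test is twice the length of either half (n = 2).
r_full = 2(0.48) / (1 + 0.48)
r_full = 0.9600 / 1.4800 ≈ 0.6486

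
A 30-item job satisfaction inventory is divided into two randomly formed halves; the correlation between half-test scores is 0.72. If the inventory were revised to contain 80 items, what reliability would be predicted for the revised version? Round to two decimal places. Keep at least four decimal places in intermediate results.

0.93

First correct the split-half correlation to full-test reliability: r_full = 2 × 0.72 / (1 + 0.72) ≈ 0.8372
Length factor from 30 to 80 items: n = 80/30 = 2.6667
r_new = n·r_full / (1 + (n − 1)·r_full) = 2.2326 / 2.3954 ≈ 0.9320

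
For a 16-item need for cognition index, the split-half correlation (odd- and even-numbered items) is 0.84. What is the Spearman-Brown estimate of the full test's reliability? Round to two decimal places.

0.91

The full test is twice the length of either half (n = 2).
r_full = 2r_hh / (1 + r_hh) = 2 × 0.84 / (1 + 0.84)
r_full = 1.6800 / 1.8400 ≈ 0.9130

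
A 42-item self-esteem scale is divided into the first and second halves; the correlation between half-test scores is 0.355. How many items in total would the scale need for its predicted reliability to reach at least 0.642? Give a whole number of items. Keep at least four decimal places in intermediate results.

Corrected full-test reliability: r_full = 2 × 0.355 / (1 + 0.355) ≈ 0.5240
Solve Spearman-Brown for n: n = 0.642(1 − 0.5240) / [0.5240(1 − 0.642)] = 1.6290
Required items = 1.6290 × 42 = 68.42, so 69 items.

69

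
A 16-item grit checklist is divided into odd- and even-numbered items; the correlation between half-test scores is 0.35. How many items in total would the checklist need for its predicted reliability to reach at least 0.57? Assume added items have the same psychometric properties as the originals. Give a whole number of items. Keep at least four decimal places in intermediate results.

Corrected full-test reliability: r_full = 2 × 0.35 / (1 + 0.35) ≈ 0.5185
n = r_tgt(1 − r_full) / [r_full(1 − r_tgt)] = 0.57 × 0.4815 / (0.5185 × 0.43) ≈ 1.2310
Items = 1.2310 × 16 ≈ 19.70 → 20

20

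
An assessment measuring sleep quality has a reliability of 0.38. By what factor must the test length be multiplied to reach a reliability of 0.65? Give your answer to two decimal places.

3.03

Rearranging the Spearman-Brown formula for n,
n = r_target (1 − r_old) / [ r_old (1 − r_target) ]
n = 0.65(1 − 0.38) / [0.38(1 − 0.65)]
  = 0.4030 / 0.1330 = 3.0301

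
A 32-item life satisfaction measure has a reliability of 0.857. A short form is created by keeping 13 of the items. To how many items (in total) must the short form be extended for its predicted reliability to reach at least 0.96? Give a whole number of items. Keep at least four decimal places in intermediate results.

129

Short-form reliability: n = 13/32 = 0.4062; r_13 = n·r/(1+(n−1)r) ≈ 0.7088
Length factor from the short form to reach 0.96: n' = 0.96(1 − 0.7088) / [0.7088(1 − 0.96)] ≈ 9.8600
Total items = 9.8600 × 13 = 128.18, rounded up to 129.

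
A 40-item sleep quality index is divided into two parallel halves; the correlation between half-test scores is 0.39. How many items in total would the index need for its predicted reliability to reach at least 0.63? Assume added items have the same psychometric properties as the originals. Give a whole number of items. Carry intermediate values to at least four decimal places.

r_full = 2(0.39)/(1 + 0.39) = 0.5612
Solve Spearman-Brown for n: n = 0.63(1 − 0.5612) / [0.5612(1 − 0.63)] = 1.3313
Required items = 1.3313 × 40 = 53.25, so 54 items.

54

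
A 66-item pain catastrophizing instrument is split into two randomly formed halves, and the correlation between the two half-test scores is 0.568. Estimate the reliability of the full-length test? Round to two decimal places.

0.72

Each half is half the length of the full test, so the full test is n = 2 times a half.
r_full = 2r_hh / (1 + r_hh) = 2 × 0.568 / (1 + 0.568)
       = 1.1360 / 1.5680 = 0.7245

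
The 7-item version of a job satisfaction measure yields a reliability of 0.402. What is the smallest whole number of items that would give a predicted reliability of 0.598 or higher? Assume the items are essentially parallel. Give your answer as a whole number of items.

16

n = 0.598(1 − 0.402) / [0.402(1 − 0.598)]
  = 0.357604 / 0.161604 = 2.2128
2.2128 × 7 = 15.49 → 16 items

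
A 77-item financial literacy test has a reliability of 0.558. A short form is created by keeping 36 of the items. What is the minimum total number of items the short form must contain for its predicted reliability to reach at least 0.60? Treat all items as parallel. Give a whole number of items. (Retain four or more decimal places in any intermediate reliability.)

Short-form reliability: n = 36/77 = 0.4675; r_36 = n·r/(1+(n−1)r) ≈ 0.3711
Length factor from the short form to reach 0.60: n' = 0.60(1 − 0.3711) / [0.3711(1 − 0.60)] ≈ 2.5420
Items = 2.5420 × 36 ≈ 91.51 → 92

92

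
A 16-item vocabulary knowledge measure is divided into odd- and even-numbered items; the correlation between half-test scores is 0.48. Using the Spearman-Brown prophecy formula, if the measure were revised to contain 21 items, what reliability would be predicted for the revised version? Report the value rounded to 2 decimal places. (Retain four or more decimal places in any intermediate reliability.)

First correct the split-half correlation to full-test reliability: r_full = 2 × 0.48 / (1 + 0.48) ≈ 0.6486
Length factor from 16 to 21 items: n = 21/16 = 1.3125
r_new = n·r_full / (1 + (n − 1)·r_full) = 0.8513 / 1.2027 ≈ 0.7078

0.71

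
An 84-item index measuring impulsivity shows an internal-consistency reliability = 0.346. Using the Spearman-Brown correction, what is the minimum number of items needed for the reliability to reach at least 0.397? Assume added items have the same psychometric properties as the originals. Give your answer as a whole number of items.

Rearranging the Spearman-Brown formula for n,
n = r_target (1 − r_old) / [ r_old (1 − r_target) ]
n = [0.397 × 0.654] / [0.346 × 0.603]
n = 0.259638 / 0.208638 ≈ 1.2444
1.2444 × 84 = 104.53 → 105 items

105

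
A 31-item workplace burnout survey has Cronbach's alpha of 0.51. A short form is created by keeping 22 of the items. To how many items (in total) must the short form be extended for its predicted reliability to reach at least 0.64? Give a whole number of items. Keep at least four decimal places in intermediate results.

53

Short-form reliability: n = 22/31 = 0.7097; r_22 = n·r/(1+(n−1)r) ≈ 0.4248
Length factor from the short form to reach 0.64: n' = 0.64(1 − 0.4248) / [0.4248(1 − 0.64)] ≈ 2.4072
Total items = 2.4072 × 22 = 52.96, rounded up to 53.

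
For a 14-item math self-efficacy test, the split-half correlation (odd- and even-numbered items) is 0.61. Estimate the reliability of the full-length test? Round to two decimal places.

0.76

Apply the Spearman-Brown correction with n = 2:
r_full = 2r_hh / (1 + r_hh) = 2 × 0.61 / (1 + 0.61)
r_full = 1.2200 / 1.6100 ≈ 0.7578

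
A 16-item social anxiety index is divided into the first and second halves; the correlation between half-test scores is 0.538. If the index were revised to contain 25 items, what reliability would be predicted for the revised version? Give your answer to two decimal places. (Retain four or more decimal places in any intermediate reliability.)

0.78

Spearman-Brown correction (n = 2): r_full = 2·0.538/(1 + 0.538) = 0.6996
Then adjust to 25 items: n = 25/16 = 1.5625
r_new = n·r_full / (1 + (n − 1)·r_full) = 1.0931 / 1.3935 ≈ 0.7844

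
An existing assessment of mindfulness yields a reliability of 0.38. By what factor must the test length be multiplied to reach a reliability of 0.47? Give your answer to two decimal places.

Invert Spearman-Brown to solve for n:
n = r*(1 − r) / [ r (1 − r*) ]
n = 0.47(1 − 0.38) / [0.38(1 − 0.47)]
n = 0.2914 / 0.2014 ≈ 1.4469

1.45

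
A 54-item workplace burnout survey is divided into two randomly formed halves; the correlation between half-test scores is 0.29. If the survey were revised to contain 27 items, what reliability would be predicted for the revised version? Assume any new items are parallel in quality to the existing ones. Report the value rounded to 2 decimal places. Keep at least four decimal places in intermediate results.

0.29

Spearman-Brown correction (n = 2): r_full = 2·0.29/(1 + 0.29) = 0.4496
Length factor from 54 to 27 items: n = 27/54 = 0.5000
r_new = n·r_full / (1 + (n − 1)·r_full) = 0.2248 / 0.7752 ≈ 0.2900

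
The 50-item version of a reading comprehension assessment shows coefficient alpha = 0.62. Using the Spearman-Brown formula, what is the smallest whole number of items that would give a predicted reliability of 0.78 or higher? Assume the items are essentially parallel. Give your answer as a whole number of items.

Spearman-Brown solved for the length factor n:
n = r*(1 − r) / [ r (1 − r*) ]
n = 0.78(1 − 0.62) / [0.62(1 − 0.78)]
n = 0.2964 / 0.1364 ≈ 2.1730
2.1730 × 50 = 108.65 → 109 items

109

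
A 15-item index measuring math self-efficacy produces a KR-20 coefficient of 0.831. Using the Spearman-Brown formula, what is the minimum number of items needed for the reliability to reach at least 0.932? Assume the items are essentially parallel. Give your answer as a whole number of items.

42

Spearman-Brown solved for the length factor n:
n = r*(1 − r) / [ r (1 − r*) ]
n = 0.932(1 − 0.831) / [0.831(1 − 0.932)]
  = 0.157508 / 0.056508 = 2.7874
So the test needs 2.7874 × 15 ≈ 41.81 items; rounding up, 42.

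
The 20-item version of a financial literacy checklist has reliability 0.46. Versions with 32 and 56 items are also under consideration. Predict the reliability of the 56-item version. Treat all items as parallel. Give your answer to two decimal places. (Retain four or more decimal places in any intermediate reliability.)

The 32-item form is not needed; work directly from the 20-item form with n = 56/20 = 2.8000.
r_{56} = n·r / (1 + (n − 1)·r) = 1.2880 / 1.8280 ≈ 0.7046

0.70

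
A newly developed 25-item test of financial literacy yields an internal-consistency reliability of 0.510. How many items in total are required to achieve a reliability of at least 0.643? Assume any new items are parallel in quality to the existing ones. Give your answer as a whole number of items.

Spearman-Brown solved for the length factor n:
n = r_target (1 − r_old) / [ r_old (1 − r_target) ]
n = 0.643 × (1 − 0.510) / [ 0.510 × (1 − 0.643) ]
  = 0.315070 / 0.182070 = 1.7305
So the test needs 1.7305 × 25 ≈ 43.26 items; rounding up, 44.

44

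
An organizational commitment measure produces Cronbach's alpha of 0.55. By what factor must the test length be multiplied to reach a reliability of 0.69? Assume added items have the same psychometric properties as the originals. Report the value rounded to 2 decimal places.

Spearman-Brown solved for the length factor n:
n = r*(1 − r) / [ r (1 − r*) ]
n = 0.69(1 − 0.55) / [0.55(1 − 0.69)]
  = 0.3105 / 0.1705 = 1.8211

1.82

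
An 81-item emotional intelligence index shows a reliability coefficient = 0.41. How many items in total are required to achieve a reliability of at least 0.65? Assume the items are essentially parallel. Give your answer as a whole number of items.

217

Spearman-Brown solved for the length factor n:
n = r*(1 − r) / [ r (1 − r*) ]
n = 0.65 × (1 − 0.41) / [ 0.41 × (1 − 0.65) ]
n = 0.3835 / 0.1435 ≈ 2.6725
Items needed = n × 81 = 2.6725 × 81 ≈ 216.47 → round up to 217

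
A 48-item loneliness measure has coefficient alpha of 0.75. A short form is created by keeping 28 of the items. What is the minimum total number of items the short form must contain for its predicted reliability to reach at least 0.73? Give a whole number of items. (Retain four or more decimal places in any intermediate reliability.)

First, r for the 28-item form: n = 28/48 = 0.5833, so r_28 = 0.5833·0.75/(1 + (0.5833 − 1)·0.75) = 0.6364
Length factor from the short form to reach 0.73: n' = 0.73(1 − 0.6364) / [0.6364(1 − 0.73)] ≈ 1.5447
Items = 1.5447 × 28 ≈ 43.25 → 44

44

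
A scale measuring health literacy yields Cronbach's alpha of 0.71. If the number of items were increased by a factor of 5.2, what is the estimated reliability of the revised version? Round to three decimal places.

0.927

By Spearman-Brown, r_new = n r / (1 + (n − 1) r).
r_new = (5.2 × 0.71) / (1 + (5.2 − 1) × 0.71)
r_new = 3.6920 / 3.9820 ≈ 0.9272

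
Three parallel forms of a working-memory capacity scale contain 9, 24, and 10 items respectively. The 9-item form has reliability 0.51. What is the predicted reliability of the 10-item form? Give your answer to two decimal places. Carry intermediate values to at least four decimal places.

0.54

Only the ratio of lengths matters: n = 10/9 = 1.1111
r_{10} = n·r / (1 + (n − 1)·r) = 0.5667 / 1.0567 ≈ 0.5363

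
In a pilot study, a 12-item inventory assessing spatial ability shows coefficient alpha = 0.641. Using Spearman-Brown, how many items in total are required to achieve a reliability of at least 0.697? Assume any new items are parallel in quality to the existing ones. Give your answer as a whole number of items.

n = 0.697 × (1 − 0.641) / [ 0.641 × (1 − 0.697) ]
  = 0.250223 / 0.194223 = 1.2883
So the test needs 1.2883 × 12 ≈ 15.46 items; rounding up, 16.

16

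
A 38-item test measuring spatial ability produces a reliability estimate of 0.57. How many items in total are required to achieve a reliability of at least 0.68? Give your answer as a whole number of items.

61

Invert Spearman-Brown to solve for n:
n = r_target (1 − r_old) / [ r_old (1 − r_target) ]
n = 0.68 × (1 − 0.57) / [ 0.57 × (1 − 0.68) ]
  = 0.2924 / 0.1824 = 1.6031
So the test needs 1.6031 × 38 ≈ 60.92 items; rounding up, 61.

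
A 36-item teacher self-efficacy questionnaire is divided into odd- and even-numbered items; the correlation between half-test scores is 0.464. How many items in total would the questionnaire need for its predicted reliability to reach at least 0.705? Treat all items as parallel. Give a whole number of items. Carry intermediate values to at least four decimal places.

50

Corrected full-test reliability: r_full = 2 × 0.464 / (1 + 0.464) ≈ 0.6339
Solve Spearman-Brown for n: n = 0.705(1 − 0.6339) / [0.6339(1 − 0.705)] = 1.3802
Required items = 1.3802 × 36 = 49.69, so 50 items.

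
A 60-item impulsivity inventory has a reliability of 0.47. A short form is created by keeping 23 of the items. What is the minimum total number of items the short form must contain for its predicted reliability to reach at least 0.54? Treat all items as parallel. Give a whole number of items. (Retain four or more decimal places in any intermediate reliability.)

First, r for the 23-item form: n = 23/60 = 0.3833, so r_23 = 0.3833·0.47/(1 + (0.3833 − 1)·0.47) = 0.2537
Length factor from the short form to reach 0.54: n' = 0.54(1 − 0.2537) / [0.2537(1 − 0.54)] ≈ 3.4533
Total items = 3.4533 × 23 = 79.43, rounded up to 80.

80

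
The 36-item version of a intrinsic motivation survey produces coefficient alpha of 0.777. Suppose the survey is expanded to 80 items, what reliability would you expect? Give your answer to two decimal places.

0.89

Length ratio n = 80/36 = 2.2222
r_new = 2.2222·0.777 / [1 + (2.2222 − 1)·0.777]
     = 1.7266 / 1.9496 = 0.8856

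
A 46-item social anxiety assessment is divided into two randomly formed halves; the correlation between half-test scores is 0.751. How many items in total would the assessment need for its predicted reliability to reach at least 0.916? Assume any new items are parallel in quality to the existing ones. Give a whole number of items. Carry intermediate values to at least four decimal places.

84

r_full = 2(0.751)/(1 + 0.751) = 0.8578
Solve Spearman-Brown for n: n = 0.916(1 − 0.8578) / [0.8578(1 − 0.916)] = 1.8077
Items = 1.8077 × 46 ≈ 83.15 → 84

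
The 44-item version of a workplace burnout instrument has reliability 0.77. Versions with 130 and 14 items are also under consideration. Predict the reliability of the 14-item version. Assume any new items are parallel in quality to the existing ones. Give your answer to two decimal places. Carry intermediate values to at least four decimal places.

The 130-item form is not needed; work directly from the 44-item form with n = 14/44 = 0.3182.
r_{14} = n·r / (1 + (n − 1)·r) = 0.2450 / 0.4750 ≈ 0.5158

0.52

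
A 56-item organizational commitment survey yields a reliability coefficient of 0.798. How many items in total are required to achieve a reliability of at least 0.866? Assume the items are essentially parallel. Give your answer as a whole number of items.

n = [0.866 × 0.202] / [0.798 × 0.134]
  = 0.174932 / 0.106932 = 1.6359
So the test needs 1.6359 × 56 ≈ 91.61 items; rounding up, 92.

92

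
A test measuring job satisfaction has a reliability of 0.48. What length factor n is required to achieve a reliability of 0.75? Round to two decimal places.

3.25

n = [0.75 × 0.52] / [0.48 × 0.25]
n = 0.3900 / 0.1200 ≈ 3.2500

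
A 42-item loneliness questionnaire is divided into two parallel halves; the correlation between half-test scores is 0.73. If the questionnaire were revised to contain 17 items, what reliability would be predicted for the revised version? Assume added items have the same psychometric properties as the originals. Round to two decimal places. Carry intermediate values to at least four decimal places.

Full-test reliability from the split-half r: r_full = 2(0.73)/(1 + 0.73) = 0.8439
Length factor from 42 to 17 items: n = 17/42 = 0.4048
r_new = n·r_full / (1 + (n − 1)·r_full) = 0.3416 / 0.4977 ≈ 0.6864

0.69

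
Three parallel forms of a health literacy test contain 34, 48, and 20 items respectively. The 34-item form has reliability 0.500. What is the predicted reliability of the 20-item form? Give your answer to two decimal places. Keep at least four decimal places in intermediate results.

The 48-item form is not needed; work directly from the 34-item form with n = 20/34 = 0.5882.
r_{20} = n·r / (1 + (n − 1)·r) = 0.2941 / 0.7941 ≈ 0.3704

0.37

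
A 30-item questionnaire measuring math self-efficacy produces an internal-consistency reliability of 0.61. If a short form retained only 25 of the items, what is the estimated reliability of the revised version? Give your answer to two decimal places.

0.57

The new length is 25/30 = 0.8333 times the old.
Apply the Spearman-Brown prophecy formula, r' = nr / [1 + (n − 1)r]:
r_new = 0.8333·0.61 / [1 + (0.8333 − 1)·0.61]
r_new = 0.5083 / 0.8983 ≈ 0.5658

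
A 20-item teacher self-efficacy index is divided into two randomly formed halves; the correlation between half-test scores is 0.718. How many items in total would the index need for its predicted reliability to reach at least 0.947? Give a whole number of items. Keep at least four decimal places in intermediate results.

71

Corrected full-test reliability: r_full = 2 × 0.718 / (1 + 0.718) ≈ 0.8359
Solve Spearman-Brown for n: n = 0.947(1 − 0.8359) / [0.8359(1 − 0.947)] = 3.5077
Required items = 3.5077 × 20 = 70.15, so 71 items.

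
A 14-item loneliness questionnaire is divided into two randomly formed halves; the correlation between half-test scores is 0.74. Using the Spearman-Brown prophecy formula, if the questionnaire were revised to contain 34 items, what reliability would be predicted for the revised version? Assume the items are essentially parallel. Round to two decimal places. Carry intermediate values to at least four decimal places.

First correct the split-half correlation to full-test reliability: r_full = 2 × 0.74 / (1 + 0.74) ≈ 0.8506
Then adjust to 34 items: n = 34/14 = 2.4286
r_new = n·r_full / (1 + (n − 1)·r_full) = 2.0658 / 2.2152 ≈ 0.9326

0.93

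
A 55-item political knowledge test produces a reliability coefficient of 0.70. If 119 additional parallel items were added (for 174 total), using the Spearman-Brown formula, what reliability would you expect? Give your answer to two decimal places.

The new length is 174/55 = 3.1636 times the old.
r_new = (3.1636 × 0.70) / (1 + (3.1636 − 1) × 0.70)
r_new = 2.2145 / 2.5145 ≈ 0.8807

0.88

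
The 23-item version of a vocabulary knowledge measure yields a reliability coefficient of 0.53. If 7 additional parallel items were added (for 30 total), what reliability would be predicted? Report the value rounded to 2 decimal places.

0.60

Length ratio n = 30/23 = 1.3043
Apply the Spearman-Brown prophecy formula, r' = nr / [1 + (n − 1)r]:
r_new = 1.3043·0.53 / [1 + (1.3043 − 1)·0.53]
     = 0.6913 / 1.1613 = 0.5953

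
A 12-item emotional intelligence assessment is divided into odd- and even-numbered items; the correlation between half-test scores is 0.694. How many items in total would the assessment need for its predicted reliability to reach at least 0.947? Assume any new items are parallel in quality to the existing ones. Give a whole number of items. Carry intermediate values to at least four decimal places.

r_full = 2(0.694)/(1 + 0.694) = 0.8194
Solve Spearman-Brown for n: n = 0.947(1 − 0.8194) / [0.8194(1 − 0.947)] = 3.9382
Items = 3.9382 × 12 ≈ 47.26 → 48

48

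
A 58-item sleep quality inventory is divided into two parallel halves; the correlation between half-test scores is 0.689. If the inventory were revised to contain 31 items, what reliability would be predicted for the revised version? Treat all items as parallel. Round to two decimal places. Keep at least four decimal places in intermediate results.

Full-test reliability from the split-half r: r_full = 2(0.689)/(1 + 0.689) = 0.8159
Length factor from 58 to 31 items: n = 31/58 = 0.5345
r_new = n·r_full / (1 + (n − 1)·r_full) = 0.4361 / 0.6202 ≈ 0.7032

0.70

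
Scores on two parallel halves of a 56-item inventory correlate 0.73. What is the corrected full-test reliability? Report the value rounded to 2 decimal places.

0.84

r_full = 2r_hh / (1 + r_hh) = 2 × 0.73 / (1 + 0.73)
       = 1.4600 / 1.7300 = 0.8439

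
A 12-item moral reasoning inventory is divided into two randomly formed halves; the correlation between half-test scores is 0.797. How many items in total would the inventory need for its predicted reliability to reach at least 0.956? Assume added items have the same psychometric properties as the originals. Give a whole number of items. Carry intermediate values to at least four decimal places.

34

Corrected full-test reliability: r_full = 2 × 0.797 / (1 + 0.797) ≈ 0.8870
Solve Spearman-Brown for n: n = 0.956(1 − 0.8870) / [0.8870(1 − 0.956)] = 2.7680
Required items = 2.7680 × 12 = 33.22, so 34 items.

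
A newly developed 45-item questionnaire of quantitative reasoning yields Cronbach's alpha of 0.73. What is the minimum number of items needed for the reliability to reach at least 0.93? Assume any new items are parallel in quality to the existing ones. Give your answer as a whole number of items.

Spearman-Brown solved for the length factor n:
n = r_target (1 − r_old) / [ r_old (1 − r_target) ]
n = 0.93(1 − 0.73) / [0.73(1 − 0.93)]
n = 0.2511 / 0.0511 ≈ 4.9139
Items needed = n × 45 = 4.9139 × 45 ≈ 221.13 → round up to 222

222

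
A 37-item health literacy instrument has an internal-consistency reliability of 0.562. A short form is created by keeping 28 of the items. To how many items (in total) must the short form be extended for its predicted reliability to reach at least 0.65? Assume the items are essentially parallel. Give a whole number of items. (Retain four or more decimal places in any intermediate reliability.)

54

First, r for the 28-item form: n = 28/37 = 0.7568, so r_28 = 0.7568·0.562/(1 + (0.7568 − 1)·0.562) = 0.4927
Then solve for n' with r_old = 0.4927, r_target = 0.65: n' = 0.65(1 − 0.4927)/[0.4927(1 − 0.65)] = 1.9122
Items = 1.9122 × 28 ≈ 53.54 → 54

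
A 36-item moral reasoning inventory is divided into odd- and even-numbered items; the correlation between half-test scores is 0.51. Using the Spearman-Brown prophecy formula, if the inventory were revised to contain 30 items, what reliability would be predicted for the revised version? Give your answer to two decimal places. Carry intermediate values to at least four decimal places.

0.63

Full-test reliability from the split-half r: r_full = 2(0.51)/(1 + 0.51) = 0.6755
Then adjust to 30 items: n = 30/36 = 0.8333
r_new = n·r_full / (1 + (n − 1)·r_full) = 0.5629 / 0.8874 ≈ 0.6343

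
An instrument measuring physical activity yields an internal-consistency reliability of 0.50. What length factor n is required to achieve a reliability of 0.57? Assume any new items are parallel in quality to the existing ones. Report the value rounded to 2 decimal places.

Spearman-Brown solved for the length factor n:
n = r*(1 − r) / [ r (1 − r*) ]
n = 0.57(1 − 0.50) / [0.50(1 − 0.57)]
n = 0.2850 / 0.2150 ≈ 1.3256

1.33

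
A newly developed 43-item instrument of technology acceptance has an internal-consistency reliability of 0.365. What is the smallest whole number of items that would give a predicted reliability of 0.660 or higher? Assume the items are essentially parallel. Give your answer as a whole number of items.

n = [0.660 × 0.635] / [0.365 × 0.340]
n = 0.419100 / 0.124100 ≈ 3.3771
3.3771 × 43 = 145.22 → 146 items

146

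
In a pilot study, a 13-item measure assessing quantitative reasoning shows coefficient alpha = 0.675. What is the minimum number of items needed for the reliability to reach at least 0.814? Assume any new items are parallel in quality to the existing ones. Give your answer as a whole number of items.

28

Spearman-Brown solved for the length factor n:
n = r*(1 − r) / [ r (1 − r*) ]
n = [0.814 × 0.325] / [0.675 × 0.186]
  = 0.264550 / 0.125550 = 2.1071
2.1071 × 13 = 27.39 → 28 items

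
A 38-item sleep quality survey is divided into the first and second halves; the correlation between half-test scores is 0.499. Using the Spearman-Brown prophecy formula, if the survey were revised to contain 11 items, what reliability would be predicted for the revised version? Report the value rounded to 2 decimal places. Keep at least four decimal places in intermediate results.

0.37

First correct the split-half correlation to full-test reliability: r_full = 2 × 0.499 / (1 + 0.499) ≈ 0.6658
Then adjust to 11 items: n = 11/38 = 0.2895
r_new = n·r_full / (1 + (n − 1)·r_full) = 0.1927 / 0.5269 ≈ 0.3657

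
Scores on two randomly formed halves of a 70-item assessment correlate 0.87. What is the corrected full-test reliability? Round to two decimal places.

0.93

Apply the Spearman-Brown correction with n = 2:
r_full = 2(0.87) / (1 + 0.87)
r_full = 1.7400 / 1.8700 ≈ 0.9305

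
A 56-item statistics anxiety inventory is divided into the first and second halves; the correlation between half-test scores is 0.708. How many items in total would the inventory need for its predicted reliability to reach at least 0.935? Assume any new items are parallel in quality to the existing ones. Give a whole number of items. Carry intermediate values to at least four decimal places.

167

Corrected full-test reliability: r_full = 2 × 0.708 / (1 + 0.708) ≈ 0.8290
n = r_tgt(1 − r_full) / [r_full(1 − r_tgt)] = 0.935 × 0.1710 / (0.8290 × 0.065) ≈ 2.9672
Items = 2.9672 × 56 ≈ 166.16 → 167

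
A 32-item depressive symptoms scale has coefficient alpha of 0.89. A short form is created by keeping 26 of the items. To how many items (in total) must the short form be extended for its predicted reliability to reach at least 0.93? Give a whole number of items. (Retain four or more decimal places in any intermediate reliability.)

53

First, r for the 26-item form: n = 26/32 = 0.8125, so r_26 = 0.8125·0.89/(1 + (0.8125 − 1)·0.89) = 0.8680
Length factor from the short form to reach 0.93: n' = 0.93(1 − 0.8680) / [0.8680(1 − 0.93)] ≈ 2.0204
Total items = 2.0204 × 26 = 52.53, rounded up to 53.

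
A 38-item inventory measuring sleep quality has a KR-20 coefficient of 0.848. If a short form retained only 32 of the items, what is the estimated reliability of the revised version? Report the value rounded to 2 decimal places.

Length ratio n = 32/38 = 0.8421
Apply the Spearman-Brown prophecy formula, r' = nr / [1 + (n − 1)r]:
r_new = 0.8421·0.848 / [1 + (0.8421 − 1)·0.848]
     = 0.7141 / 0.8661 = 0.8245

0.82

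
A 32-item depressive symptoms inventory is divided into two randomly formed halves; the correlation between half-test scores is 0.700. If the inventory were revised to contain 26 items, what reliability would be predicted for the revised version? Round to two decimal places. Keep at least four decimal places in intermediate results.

0.79

Full-test reliability from the split-half r: r_full = 2(0.700)/(1 + 0.700) = 0.8235
Length factor from 32 to 26 items: n = 26/32 = 0.8125
r_new = n·r_full / (1 + (n − 1)·r_full) = 0.6691 / 0.8456 ≈ 0.7913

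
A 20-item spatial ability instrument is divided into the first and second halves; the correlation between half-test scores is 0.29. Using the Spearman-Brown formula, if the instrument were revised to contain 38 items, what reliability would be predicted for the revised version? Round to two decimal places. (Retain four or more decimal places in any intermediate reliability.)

0.61

Full-test reliability from the split-half r: r_full = 2(0.29)/(1 + 0.29) = 0.4496
Then adjust to 38 items: n = 38/20 = 1.9000
r_new = n·r_full / (1 + (n − 1)·r_full) = 0.8542 / 1.4046 ≈ 0.6081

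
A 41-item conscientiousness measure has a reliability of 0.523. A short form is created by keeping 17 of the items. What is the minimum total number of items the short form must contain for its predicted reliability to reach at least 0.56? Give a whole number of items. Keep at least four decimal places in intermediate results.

Short-form reliability: n = 17/41 = 0.4146; r_17 = n·r/(1+(n−1)r) ≈ 0.3125
Length factor from the short form to reach 0.56: n' = 0.56(1 − 0.3125) / [0.3125(1 − 0.56)] ≈ 2.8000
Items = 2.8000 × 17 ≈ 47.60 → 48

48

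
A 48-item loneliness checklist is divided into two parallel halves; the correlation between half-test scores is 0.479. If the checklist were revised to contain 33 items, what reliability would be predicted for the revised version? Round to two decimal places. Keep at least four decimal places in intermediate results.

Spearman-Brown correction (n = 2): r_full = 2·0.479/(1 + 0.479) = 0.6477
Then adjust to 33 items: n = 33/48 = 0.6875
r_new = n·r_full / (1 + (n − 1)·r_full) = 0.4453 / 0.7976 ≈ 0.5583

0.56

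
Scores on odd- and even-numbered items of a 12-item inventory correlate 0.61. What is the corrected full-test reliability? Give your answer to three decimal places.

0.758

Apply the Spearman-Brown correction with n = 2:
r_full = 2r_hh / (1 + r_hh) = 2 × 0.61 / (1 + 0.61)
       = 1.2200 / 1.6100 = 0.7578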